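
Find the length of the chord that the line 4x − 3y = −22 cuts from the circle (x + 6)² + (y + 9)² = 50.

10

Centre (−6, −9), r² = 50. Perpendicular distance d from centre to line = |25| / √25 = 25/√25.
Chord = 2√(r² − d²) = 2·√(25) = 10.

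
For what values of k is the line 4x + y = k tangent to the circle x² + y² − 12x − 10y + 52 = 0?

The line touches the circle iff its distance from (6, 5) is 3:
|4·6 + 1·5 − k| / √17 = 3
|k − (29)| = 3√17.

k = 29 ± 3√17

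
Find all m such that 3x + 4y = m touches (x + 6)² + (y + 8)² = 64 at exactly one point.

m = −90 or m = −10

Tangency holds when the distance from the centre (−6, −8) to the line equals the radius 8:
|3·(−6) + 4·(−8) − m| / √25 = 8
|m − (−50)| = 8·5, so m = −10 or m = −90.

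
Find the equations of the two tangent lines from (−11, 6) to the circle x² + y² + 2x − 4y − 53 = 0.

A line y − (6) = m(x − (−11)) is tangent when its distance from (−1, 2) is √58:
(10m − (−4))² = 58(m² + 1)
21m² + 40m − 21 = 0, so m = 3/7 or m = −7/3.
With m = 3/7: 3x − 7y = −75. With m = −7/3: 7x + 3y = −59.

3x − 7y = −75 and 7x + 3y = −59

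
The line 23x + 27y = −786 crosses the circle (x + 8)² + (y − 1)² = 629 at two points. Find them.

(−33, −1) and (−6, −24)

Substitute y = (−786 − 23x)/27:
1258x² + 49062x + 249084 = 0  ⟹  x² + 39x + 198 = 0
x = −6 or x = −33, giving (−6, −24) and (−33, −1).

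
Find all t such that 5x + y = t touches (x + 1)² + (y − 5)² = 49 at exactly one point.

For a tangent, require d(centre, line) = r = 7.
|5·(−1) + 1·5 − t| / √26 = 7
|t| = 7√26.

t = ±7√26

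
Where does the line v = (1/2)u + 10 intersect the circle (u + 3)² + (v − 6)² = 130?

(−14, 3) and (6, 13)

Substitute v = (20 + u)/2:
5u² + 40u − 420 = 0  ⟹  u² + 8u − 84 = 0
u = 6 or u = −14, giving (6, 13) and (−14, 3).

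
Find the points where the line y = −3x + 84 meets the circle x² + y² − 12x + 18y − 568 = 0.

Express y = −3x + 84 and substitute into the circle:
10x² − 570x + 8000 = 0  ⟹  x² − 57x + 800 = 0
x = 32 or x = 25, giving (32, −12) and (25, 9).

(25, 9) and (32, −12)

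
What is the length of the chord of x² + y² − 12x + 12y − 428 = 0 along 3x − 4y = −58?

20

The distance from (6, −6) to the line is 100/√25, and r² = 500.
Chord = 2√(r² − d²) = 2·√(100) = 20.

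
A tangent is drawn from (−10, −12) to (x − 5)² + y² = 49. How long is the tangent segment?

The centre is (5, 0) and r = 7. The square of the distance from P to the centre is 225 + 144 = 369.
The tangent meets the radius at right angles, so tangent² = |PO|² − r² = 369 − 49 = 320.

8√5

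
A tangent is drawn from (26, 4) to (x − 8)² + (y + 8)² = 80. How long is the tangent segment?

2√97

With centre O = (8, −8), |OP|² = 468 and r² = 80.
Power of the point: PT² = |PO|² − r² = 388, so PT = 2√97.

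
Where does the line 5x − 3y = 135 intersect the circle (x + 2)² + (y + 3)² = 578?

From the line, y = (−135 + 5x)/3. Substituting:
34x² − 1224x + 10710 = 0  ⟹  x² − 36x + 315 = 0
x = 21 or x = 15, giving (21, −10) and (15, −20).

(15, −20) and (21, −10)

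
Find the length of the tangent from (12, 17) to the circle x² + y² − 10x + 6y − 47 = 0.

With centre O = (5, −3), |OP|² = 449 and r² = 81.
Power of the point: PT² = |PO|² − r² = 368, so PT = 4√23.

4√23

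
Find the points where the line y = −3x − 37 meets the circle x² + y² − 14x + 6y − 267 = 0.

(−11, −4) and (−8, −13)

Substitute y = −3x − 37:
10x² + 190x + 880 = 0  ⟹  x² + 19x + 88 = 0
x = −8 or x = −11, giving (−8, −13) and (−11, −4).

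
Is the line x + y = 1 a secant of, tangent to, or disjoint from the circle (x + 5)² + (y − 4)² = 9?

secant

Substituting the line into the circle gives 2x² + 16x + 25 = 0.
Discriminant = (16)² − 4·2·(25) = 56 > 0.
Two real roots: the line is a secant.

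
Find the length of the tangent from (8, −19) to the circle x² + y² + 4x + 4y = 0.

The centre is (−2, −2) and r = 2√2. The square of the distance from P to the centre is 100 + 289 = 389.
The tangent meets the radius at right angles, so tangent² = |PO|² − r² = 389 − 8 = 381.

√381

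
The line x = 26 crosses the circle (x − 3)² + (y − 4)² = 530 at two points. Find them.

(26, 3) and (26, 5)

The line gives x = 26. Substituting into the circle:
y² − 8y + 15 = 0
y = 5 or y = 3, giving (26, 5) and (26, 3).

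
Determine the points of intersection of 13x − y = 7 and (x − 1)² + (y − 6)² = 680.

(−1, −20) and (3, 32)

From the line, y = 13x − 7. Substituting:
170x² − 340x − 510 = 0  ⟹  x² − 2x − 3 = 0
x = 3 or x = −1, giving (3, 32) and (−1, −20).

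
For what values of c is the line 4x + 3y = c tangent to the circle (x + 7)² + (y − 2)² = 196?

c = −92 or c = 48

The line touches the circle iff its distance from (−7, 2) is 14:
|4·(−7) + 3·2 − c| / √25 = 14
|c − (−22)| = 14·5, so c = 48 or c = −92.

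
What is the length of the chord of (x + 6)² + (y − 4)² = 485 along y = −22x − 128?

Centre (−6, 4), r² = 485. Perpendicular distance d from centre to line = |0| / √485 = 0/√485.
Chord = 2√(r² − d²) = 2·√(485) = 2√485.

2√485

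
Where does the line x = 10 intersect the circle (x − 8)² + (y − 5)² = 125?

The line gives x = 10. Substituting into the circle:
y² − 10y − 96 = 0
y = 16 or y = −6, giving (10, 16) and (10, −6).

(10, −6) and (10, 16)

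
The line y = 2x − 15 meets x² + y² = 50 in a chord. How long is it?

Substitute y = 2x − 15:
5x² − 60x + 175 = 0  ⟹  x² − 12x + 35 = 0
x = 7 or x = 5, giving (7, −1) and (5, −5).
Chord length = distance between (7, −1) and (5, −5) = √20 = 2√5.

2√5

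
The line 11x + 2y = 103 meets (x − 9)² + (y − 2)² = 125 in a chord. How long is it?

10√5

Substitute y = (103 − 11x)/2:
125x² − 2250x + 9625 = 0  ⟹  x² − 18x + 77 = 0
x = 11 or x = 7, giving (11, −9) and (7, 13).
|(11, −9) − (7, 13)| = √((4)² + (−22)²) = 10√5.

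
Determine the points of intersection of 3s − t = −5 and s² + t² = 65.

Express t = 3s + 5 and substitute into the circle:
10s² + 30s − 40 = 0  ⟹  s² + 3s − 4 = 0
s = 1 or s = −4, giving (1, 8) and (−4, −7).

(−4, −7) and (1, 8)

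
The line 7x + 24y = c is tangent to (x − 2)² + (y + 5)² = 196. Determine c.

For a tangent, require d(centre, line) = r = 14.
|7·2 + 24·(−5) − c| / √625 = 14
|c − (−106)| = 14·25, so c = 244 or c = −456.

c = −456 or c = 244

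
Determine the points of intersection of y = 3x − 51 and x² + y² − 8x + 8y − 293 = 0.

(10, −21) and (19, 6)

Substitute y = 3x − 51:
10x² − 290x + 1900 = 0  ⟹  x² − 29x + 190 = 0
x = 19 or x = 10, giving (19, 6) and (10, −21).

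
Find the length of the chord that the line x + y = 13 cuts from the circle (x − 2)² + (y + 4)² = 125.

From the line, y = −x + 13. Substituting:
2x² − 38x + 168 = 0  ⟹  x² − 19x + 84 = 0
x = 12 or x = 7, giving (12, 1) and (7, 6).
Chord length = distance between (12, 1) and (7, 6) = √50 = 5√2.

5√2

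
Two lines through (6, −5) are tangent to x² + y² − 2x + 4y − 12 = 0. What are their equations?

4x + y = 19 and x − 4y = 26

Write the tangent as mx − y + (−5 − m·(6)) = 0 and set its distance from the centre to √17:
[m·(−5) − (3)]² = 17(m² + 1)
4m² + 15m − 4 = 0, so m = −4 or m = 1/4.
With m = −4: 4x + y = 19. With m = 1/4: x − 4y = 26.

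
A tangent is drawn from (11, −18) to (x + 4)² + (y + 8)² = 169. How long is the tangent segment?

2√39

The centre is (−4, −8) and r = 13. The square of the distance from P to the centre is 225 + 100 = 325.
The tangent meets the radius at right angles, so tangent² = |PO|² − r² = 325 − 169 = 156.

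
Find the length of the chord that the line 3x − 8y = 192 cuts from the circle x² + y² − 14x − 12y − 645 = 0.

Centre (7, 6), r² = 730. Perpendicular distance d from centre to line = |−219| / √73 = 219/√73.
Chord = 2√(r² − d²) = 2·√(73) = 2√73.

2√73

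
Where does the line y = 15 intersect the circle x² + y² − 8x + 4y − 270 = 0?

(3, 15) and (5, 15)

From the line, y = 15. Substituting:
x² − 8x + 15 = 0
x = 5 or x = 3, giving (5, 15) and (3, 15).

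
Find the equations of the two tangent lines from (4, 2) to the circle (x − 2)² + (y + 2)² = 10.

x − 3y = −2 and 3x + y = 14

Write the tangent as mx − y + (2 − m·(4)) = 0 and set its distance from the centre to √10:
[m·(−2) − (−4)]² = 10(m² + 1)
3m² + 8m − 3 = 0, so m = 1/3 or m = −3.
With m = 1/3: x − 3y = −2. With m = −3: 3x + y = 14.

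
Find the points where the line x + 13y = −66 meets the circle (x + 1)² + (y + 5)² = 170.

Express y = (−66 − x)/13 and substitute into the circle:
170x² + 340x − 28560 = 0  ⟹  x² + 2x − 168 = 0
x = 12 or x = −14, giving (12, −6) and (−14, −4).

(−14, −4) and (12, −6)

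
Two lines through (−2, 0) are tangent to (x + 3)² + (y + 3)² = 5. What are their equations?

Write the tangent as mx − y + (0 − m·(−2)) = 0 and set its distance from the centre to √5:
(−1m − (−3))² = 5(m² + 1)
2m² + 3m − 2 = 0, so m = 1/2 or m = −2.
Through (−2, 0) these give x − 2y = −2 and 2x + y = −4.

x − 2y = −2 and 2x + y = −4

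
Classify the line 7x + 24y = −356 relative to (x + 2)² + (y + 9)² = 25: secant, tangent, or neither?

neither

Centre (−2, −9), r² = 25. Distance² from centre to line = (126)²/625 = 15876/625.
Since d² > r², the line lies outside the circle.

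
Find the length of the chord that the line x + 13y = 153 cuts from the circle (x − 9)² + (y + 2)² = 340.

2√170

Express y = (153 − x)/13 and substitute into the circle:
170x² − 3400x − 11730 = 0  ⟹  x² − 20x − 69 = 0
x = 23 or x = −3, giving (23, 10) and (−3, 12).
Chord length = distance between (23, 10) and (−3, 12) = √680 = 2√170.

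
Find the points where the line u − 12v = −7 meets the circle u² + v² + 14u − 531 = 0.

(−31, −2) and (17, 2)

From the line, v = (7 + u)/12. Substituting:
145u² + 2030u − 76415 = 0  ⟹  u² + 14u − 527 = 0
u = 17 or u = −31, giving (17, 2) and (−31, −2).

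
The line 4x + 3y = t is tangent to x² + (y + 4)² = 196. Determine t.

t = −82 or t = 58

For a tangent, require d(centre, line) = r = 14.
|4·0 + 3·(−4) − t| / √25 = 14
|t − (−12)| = 14·5, so t = 58 or t = −82.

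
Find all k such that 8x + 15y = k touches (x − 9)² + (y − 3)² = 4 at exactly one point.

k = 83 or k = 151

Tangency holds when the distance from the centre (9, 3) to the line equals the radius 2:
|8·9 + 15·3 − k| / √289 = 2
|k − (117)| = 2·17, so k = 151 or k = 83.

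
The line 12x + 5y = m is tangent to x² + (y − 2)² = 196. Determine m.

For a tangent, require d(centre, line) = r = 14.
|12·0 + 5·2 − m| / √169 = 14
|m − (10)| = 14·13, so m = 192 or m = −172.

m = −172 or m = 192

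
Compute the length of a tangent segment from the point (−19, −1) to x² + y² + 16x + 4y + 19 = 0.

The centre is (−8, −2) and r = 7. The square of the distance from P to the centre is 121 + 1 = 122.
Power of the point: PT² = |PO|² − r² = 73, so PT = √73.

√73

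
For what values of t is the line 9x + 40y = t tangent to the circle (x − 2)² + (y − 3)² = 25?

t = −67 or t = 343

Tangency holds when the distance from the centre (2, 3) to the line equals the radius 5:
|9·2 + 40·3 − t| / √1681 = 5
|t − (138)| = 5·41, so t = 343 or t = −67.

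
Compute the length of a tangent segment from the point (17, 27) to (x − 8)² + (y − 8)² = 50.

The centre is (8, 8) and r = 5√2. The square of the distance from P to the centre is 81 + 361 = 442.
By the tangent–radius right angle, tangent length = √(|PO|² − r²) = √392 = 14√2.

14√2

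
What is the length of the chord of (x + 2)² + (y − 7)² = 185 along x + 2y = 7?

12√5

Express y = (7 − x)/2 and substitute into the circle:
5x² + 30x − 675 = 0  ⟹  x² + 6x − 135 = 0
x = 9 or x = −15, giving (9, −1) and (−15, 11).
Chord length = distance between (9, −1) and (−15, 11) = √720 = 12√5.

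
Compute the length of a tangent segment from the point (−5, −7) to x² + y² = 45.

√29

The centre is (0, 0) and r = 3√5. The square of the distance from P to the centre is 25 + 49 = 74.
Power of the point: PT² = |PO|² − r² = 29, so PT = √29.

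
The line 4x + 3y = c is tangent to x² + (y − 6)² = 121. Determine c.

The line touches the circle iff its distance from (0, 6) is 11:
|4·0 + 3·6 − c| / √25 = 11
|c − (18)| = 11·5, so c = 73 or c = −37.

c = −37 or c = 73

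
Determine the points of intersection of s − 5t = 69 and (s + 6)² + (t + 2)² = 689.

(−26, −19) and (19, −10)

Substitute t = (−69 + s)/5:
26s² + 182s − 12844 = 0  ⟹  s² + 7s − 494 = 0
s = 19 or s = −26, giving (19, −10) and (−26, −19).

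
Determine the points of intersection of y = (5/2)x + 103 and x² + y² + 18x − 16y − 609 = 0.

Substitute y = (206 + 5x)/2:
29x² + 1972x + 33408 = 0  ⟹  x² + 68x + 1152 = 0
x = −32 or x = −36, giving (−32, 23) and (−36, 13).

(−36, 13) and (−32, 23)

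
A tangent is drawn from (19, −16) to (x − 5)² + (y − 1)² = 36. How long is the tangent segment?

Centre (5, 1), r² = 36. |PO|² = (14)² + (−17)² = 485.
Power of the point: PT² = |PO|² − r² = 449, so PT = √449.

√449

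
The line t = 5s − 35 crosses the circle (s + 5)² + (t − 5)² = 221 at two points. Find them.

(6, −5) and (9, 10)

Substitute t = 5s − 35:
26s² − 390s + 1404 = 0  ⟹  s² − 15s + 54 = 0
s = 9 or s = 6, giving (9, 10) and (6, −5).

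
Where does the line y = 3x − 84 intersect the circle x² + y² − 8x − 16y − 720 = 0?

From the line, y = 3x − 84. Substituting:
10x² − 560x + 7680 = 0  ⟹  x² − 56x + 768 = 0
x = 32 or x = 24, giving (32, 12) and (24, −12).

(24, −12) and (32, 12)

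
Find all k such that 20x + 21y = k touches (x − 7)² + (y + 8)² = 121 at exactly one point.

k = −347 or k = 291

The line touches the circle iff its distance from (7, −8) is 11:
|20·7 + 21·(−8) − k| / √841 = 11
|k − (−28)| = 11·29, so k = 291 or k = −347.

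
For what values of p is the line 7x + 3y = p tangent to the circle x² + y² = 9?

For a tangent, require d(centre, line) = r = 3.
|7·0 + 3·0 − p| / √58 = 3
|p| = 3√58.

p = ±3√58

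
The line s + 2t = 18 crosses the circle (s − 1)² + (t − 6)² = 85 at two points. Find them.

Substitute t = (18 − s)/2:
5s² − 20s − 300 = 0  ⟹  s² − 4s − 60 = 0
s = 10 or s = −6, giving (10, 4) and (−6, 12).

(−6, 12) and (10, 4)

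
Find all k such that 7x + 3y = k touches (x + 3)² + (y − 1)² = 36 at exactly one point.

For a tangent, require d(centre, line) = r = 6.
|7·(−3) + 3·1 − k| / √58 = 6
|k − (−18)| = 6√58.

k = −18 ± 6√58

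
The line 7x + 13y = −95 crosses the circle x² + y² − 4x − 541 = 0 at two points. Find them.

(−21, 4) and (18, −17)

Substitute y = (−95 − 7x)/13:
218x² + 654x − 82404 = 0  ⟹  x² + 3x − 378 = 0
x = 18 or x = −21, giving (18, −17) and (−21, 4).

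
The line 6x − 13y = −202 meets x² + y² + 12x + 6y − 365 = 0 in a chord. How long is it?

2√205

Express y = (202 + 6x)/13 and substitute into the circle:
205x² + 4920x − 5125 = 0  ⟹  x² + 24x − 25 = 0
x = 1 or x = −25, giving (1, 16) and (−25, 4).
|(1, 16) − (−25, 4)| = √((26)² + (12)²) = 2√205.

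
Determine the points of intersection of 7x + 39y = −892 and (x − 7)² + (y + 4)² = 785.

Express y = (−892 − 7x)/39 and substitute into the circle:
1570x² − 10990x − 577760 = 0  ⟹  x² − 7x − 368 = 0
x = 23 or x = −16, giving (23, −27) and (−16, −20).

(−16, −20) and (23, −27)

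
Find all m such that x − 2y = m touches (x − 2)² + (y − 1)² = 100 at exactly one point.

m = ±10√5

Tangency holds when the distance from the centre (2, 1) to the line equals the radius 10:
|1·2 − 2·1 − m| / √5 = 10
|m| = 10√5.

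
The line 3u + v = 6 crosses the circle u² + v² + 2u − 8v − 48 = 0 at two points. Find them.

From the line, v = −3u + 6. Substituting:
10u² − 10u − 60 = 0  ⟹  u² − u − 6 = 0
u = 3 or u = −2, giving (3, −3) and (−2, 12).

(−2, 12) and (3, −3)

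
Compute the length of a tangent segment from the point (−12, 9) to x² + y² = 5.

With centre O = (0, 0), |OP|² = 225 and r² = 5.
The tangent meets the radius at right angles, so tangent² = |PO|² − r² = 225 − 5 = 220.

2√55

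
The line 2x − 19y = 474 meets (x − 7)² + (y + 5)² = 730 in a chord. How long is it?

2√365

Centre (7, −5), r² = 730. Perpendicular distance d from centre to line = |−365| / √365 = 365/√365.
Half the chord is √(r² − d²) = √(365), so the full chord is 2√365.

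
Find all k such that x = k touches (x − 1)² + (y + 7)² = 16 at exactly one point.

Tangency holds when the distance from the centre (1, −7) to the line equals the radius 4:
|1·1 + 0·(−7) − k| / √1 = 4
|k − (1)| = 4, so k = 5 or k = −3.

k = −3 or k = 5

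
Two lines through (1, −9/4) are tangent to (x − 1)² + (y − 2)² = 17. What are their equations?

A line y − (−9/4) = m(x − (1)) is tangent when its distance from (1, 2) is √17:
[m·(0) − (17/4)]² = 17(m² + 1)
16m² − 1 = 0, so m = 1/4 or m = −1/4.
Through (1, −9/4) these give x − 4y = 10 and x + 4y = −8.

x − 4y = 10 and x + 4y = −8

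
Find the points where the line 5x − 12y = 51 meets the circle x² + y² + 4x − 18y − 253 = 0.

(−9, −8) and (15, 2)

Substitute y = (−51 + 5x)/12:
169x² − 1014x − 22815 = 0  ⟹  x² − 6x − 135 = 0
x = 15 or x = −9, giving (15, 2) and (−9, −8).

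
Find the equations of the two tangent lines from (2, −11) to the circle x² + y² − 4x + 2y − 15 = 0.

Write the tangent as mx − y + (−11 − m·(2)) = 0 and set its distance from the centre to 2√5:
(0m − (10))² = 20(m² + 1)
m² − 4 = 0, so m = 2 or m = −2.
Through (2, −11) these give 2x − y = 15 and 2x + y = −7.

2x − y = 15 and 2x + y = −7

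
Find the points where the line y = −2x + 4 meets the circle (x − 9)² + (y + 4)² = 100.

From the line, y = −2x + 4. Substituting:
5x² − 50x + 45 = 0  ⟹  x² − 10x + 9 = 0
x = 9 or x = 1, giving (9, −14) and (1, 2).

(1, 2) and (9, −14)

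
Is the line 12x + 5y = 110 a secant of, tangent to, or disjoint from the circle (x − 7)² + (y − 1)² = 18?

Substituting the line into the circle gives 169x² − 2870x + 11800 = 0.
Discriminant = (−2870)² − 4·169·(11800) = 260100 > 0.
Two real roots: the line is a secant.

secant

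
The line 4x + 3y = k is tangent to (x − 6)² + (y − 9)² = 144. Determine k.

k = −9 or k = 111

Tangency holds when the distance from the centre (6, 9) to the line equals the radius 12:
|4·6 + 3·9 − k| / √25 = 12
|k − (51)| = 12·5, so k = 111 or k = −9.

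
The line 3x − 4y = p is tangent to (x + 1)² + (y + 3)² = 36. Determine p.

The line touches the circle iff its distance from (−1, −3) is 6:
|3·(−1) − 4·(−3) − p| / √25 = 6
|p − (9)| = 6·5, so p = 39 or p = −21.

p = −21 or p = 39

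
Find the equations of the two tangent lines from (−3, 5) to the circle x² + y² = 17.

Write the tangent as mx − y + (5 − m·(−3)) = 0 and set its distance from the centre to √17:
(3m − (−5))² = 17(m² + 1)
4m² − 15m − 4 = 0, so m = 4 or m = −1/4.
With m = 4: 4x − y = −17. With m = −1/4: x + 4y = 17.

4x − y = −17 and x + 4y = 17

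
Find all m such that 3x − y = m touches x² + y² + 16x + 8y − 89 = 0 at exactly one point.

For a tangent, require d(centre, line) = r = 13.
|3·(−8) − 1·(−4) − m| / √10 = 13
|m − (−20)| = 13√10.

m = −20 ± 13√10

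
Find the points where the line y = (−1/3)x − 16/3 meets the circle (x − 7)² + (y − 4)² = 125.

From the line, y = (−16 − x)/3. Substituting:
10x² − 70x + 100 = 0  ⟹  x² − 7x + 10 = 0
x = 5 or x = 2, giving (5, −7) and (2, −6).

(2, −6) and (5, −7)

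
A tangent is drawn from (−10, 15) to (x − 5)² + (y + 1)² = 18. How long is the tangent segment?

√463

The centre is (5, −1) and r = 3√2. The square of the distance from P to the centre is 225 + 256 = 481.
By the tangent–radius right angle, tangent length = √(|PO|² − r²) = √463.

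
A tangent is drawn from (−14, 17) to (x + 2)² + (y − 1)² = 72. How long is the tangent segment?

2√82

Centre (−2, 1), r² = 72. |PO|² = (−12)² + (16)² = 400.
The tangent meets the radius at right angles, so tangent² = |PO|² − r² = 400 − 72 = 328.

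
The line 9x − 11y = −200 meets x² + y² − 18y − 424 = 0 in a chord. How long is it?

3√202

Substitute y = (200 + 9x)/11:
202x² + 1818x − 50904 = 0  ⟹  x² + 9x − 252 = 0
x = 12 or x = −21, giving (12, 28) and (−21, 1).
Chord length = distance between (12, 28) and (−21, 1) = √1818 = 3√202.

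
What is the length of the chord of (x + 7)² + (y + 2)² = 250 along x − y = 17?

4√2

From the line, y = x − 17. Substituting:
2x² − 16x + 24 = 0  ⟹  x² − 8x + 12 = 0
x = 6 or x = 2, giving (6, −11) and (2, −15).
|(6, −11) − (2, −15)| = √((4)² + (4)²) = 4√2.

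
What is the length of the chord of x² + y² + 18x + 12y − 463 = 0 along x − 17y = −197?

2√290

The distance from (−9, −6) to the line is 290/√290, and r² = 580.
Half the chord is √(r² − d²) = √(290), so the full chord is 2√290.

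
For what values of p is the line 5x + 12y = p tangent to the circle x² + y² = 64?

Tangency holds when the distance from the centre (0, 0) to the line equals the radius 8:
|5·0 + 12·0 − p| / √169 = 8
|p| = 8·13, so p = 104 or p = −104.

p = −104 or p = 104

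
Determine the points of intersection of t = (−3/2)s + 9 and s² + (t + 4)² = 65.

From the line, t = (18 − 3s)/2. Substituting:
13s² − 156s + 416 = 0  ⟹  s² − 12s + 32 = 0
s = 8 or s = 4, giving (8, −3) and (4, 3).

(4, 3) and (8, −3)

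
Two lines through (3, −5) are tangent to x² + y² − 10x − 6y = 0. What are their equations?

Let a tangent through (3, −5) have slope m. Its distance from (5, 3) must equal √34:
(2m − (8))² = 34(m² + 1)
15m² + 16m − 15 = 0, so m = 3/5 or m = −5/3.
With m = 3/5: 3x − 5y = 34. With m = −5/3: 5x + 3y = 0.

3x − 5y = 34 and 5x + 3y = 0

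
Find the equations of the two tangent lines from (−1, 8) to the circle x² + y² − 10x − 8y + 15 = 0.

Write the tangent as mx − y + (8 − m·(−1)) = 0 and set its distance from the centre to √26:
[m·(6) − (−4)]² = 26(m² + 1)
5m² + 24m − 5 = 0, so m = 1/5 or m = −5.
Through (−1, 8) these give x − 5y = −41 and 5x + y = 3.

x − 5y = −41 and 5x + y = 3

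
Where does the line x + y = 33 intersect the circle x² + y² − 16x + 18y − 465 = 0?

(21, 12) and (29, 4)

From the line, y = −x + 33. Substituting:
2x² − 100x + 1218 = 0  ⟹  x² − 50x + 609 = 0
x = 29 or x = 21, giving (29, 4) and (21, 12).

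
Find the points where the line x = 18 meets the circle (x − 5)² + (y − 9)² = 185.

(18, 5) and (18, 13)

The line gives x = 18. Substituting into the circle:
y² − 18y + 65 = 0
y = 13 or y = 5, giving (18, 13) and (18, 5).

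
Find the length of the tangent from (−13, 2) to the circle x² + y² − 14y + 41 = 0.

Centre (0, 7), r² = 8. |PO|² = (−13)² + (−5)² = 194.
The tangent meets the radius at right angles, so tangent² = |PO|² − r² = 194 − 8 = 186.

√186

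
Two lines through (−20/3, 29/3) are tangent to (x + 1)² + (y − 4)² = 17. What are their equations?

x + 4y = 32 and 4x + y = −17

Write the tangent as mx − y + (29/3 − m·(−20/3)) = 0 and set its distance from the centre to √17:
(17/3m − (−17/3))² = 17(m² + 1)
4m² + 17m + 4 = 0, so m = −1/4 or m = −4.
With m = −1/4: x + 4y = 32. With m = −4: 4x + y = −17.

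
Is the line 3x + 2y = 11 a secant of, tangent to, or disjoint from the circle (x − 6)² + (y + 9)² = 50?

d² = (3·6 + 2·(−9) − (11))²/13 = 121/13; r² = 50.
Since d² < r², the line cuts the circle twice.

secant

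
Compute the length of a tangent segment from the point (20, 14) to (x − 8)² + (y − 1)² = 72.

The centre is (8, 1) and r = 6√2. The square of the distance from P to the centre is 144 + 169 = 313.
By the tangent–radius right angle, tangent length = √(|PO|² − r²) = √241.

√241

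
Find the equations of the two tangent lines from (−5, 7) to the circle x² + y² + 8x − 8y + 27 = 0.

2x − y = −17 and x + 2y = 9

Let a tangent through (−5, 7) have slope m. Its distance from (−4, 4) must equal √5:
(1m − (−3))² = 5(m² + 1)
2m² − 3m − 2 = 0, so m = 2 or m = −1/2.
With m = 2: 2x − y = −17. With m = −1/2: x + 2y = 9.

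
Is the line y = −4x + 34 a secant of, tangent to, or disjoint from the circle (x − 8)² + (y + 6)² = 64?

secant

d² = (4·8 + 1·(−6) − (34))²/17 = 64/17; r² = 64.
Since d² < r², the line cuts the circle twice.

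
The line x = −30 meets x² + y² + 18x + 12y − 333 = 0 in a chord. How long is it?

6

The line gives x = −30. Substituting into the circle:
y² + 12y + 27 = 0
y = −3 or y = −9, giving (−30, −3) and (−30, −9).
|(−30, −3) − (−30, −9)| = √((0)² + (6)²) = 6.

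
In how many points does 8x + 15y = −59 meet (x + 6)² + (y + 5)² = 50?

Centre (−6, −5), r² = 50. Distance² from centre to line = (−64)²/289 = 4096/289.
Since d² < r², the line cuts the circle twice.

2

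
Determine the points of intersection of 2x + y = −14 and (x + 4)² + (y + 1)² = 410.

(−15, 16) and (3, −20)

Substitute y = −2x − 14:
5x² + 60x − 225 = 0  ⟹  x² + 12x − 45 = 0
x = 3 or x = −15, giving (3, −20) and (−15, 16).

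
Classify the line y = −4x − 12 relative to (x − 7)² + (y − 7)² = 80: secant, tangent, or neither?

neither

Substituting the line into the circle gives 17x² + 138x + 330 = 0.
Δ = 19044 − 22440 = −3396.
No real roots: the line does not meet the circle.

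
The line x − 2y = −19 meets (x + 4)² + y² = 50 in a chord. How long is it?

Express y = (19 + x)/2 and substitute into the circle:
5x² + 70x + 225 = 0  ⟹  x² + 14x + 45 = 0
x = −5 or x = −9, giving (−5, 7) and (−9, 5).
Chord length = distance between (−5, 7) and (−9, 5) = √20 = 2√5.

2√5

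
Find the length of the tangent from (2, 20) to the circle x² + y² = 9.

The centre is (0, 0) and r = 3. The square of the distance from P to the centre is 4 + 400 = 404.
By the tangent–radius right angle, tangent length = √(|PO|² − r²) = √395.

√395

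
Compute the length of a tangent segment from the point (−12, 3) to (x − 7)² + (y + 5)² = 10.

√415

The centre is (7, −5) and r = √10. The square of the distance from P to the centre is 361 + 64 = 425.
Power of the point: PT² = |PO|² − r² = 415, so PT = √415.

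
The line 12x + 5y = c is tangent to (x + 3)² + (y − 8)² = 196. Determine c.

c = −178 or c = 186

The line touches the circle iff its distance from (−3, 8) is 14:
|12·(−3) + 5·8 − c| / √169 = 14
|c − (4)| = 14·13, so c = 186 or c = −178.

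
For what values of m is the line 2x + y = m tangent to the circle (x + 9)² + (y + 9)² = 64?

m = −27 ± 8√5

The line touches the circle iff its distance from (−9, −9) is 8:
|2·(−9) + 1·(−9) − m| / √5 = 8
|m − (−27)| = 8√5.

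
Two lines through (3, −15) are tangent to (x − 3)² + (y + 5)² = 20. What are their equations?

Write the tangent as mx − y + (−15 − m·(3)) = 0 and set its distance from the centre to 2√5:
[m·(0) − (10)]² = 20(m² + 1)
m² − 4 = 0, so m = −2 or m = 2.
Through (3, −15) these give 2x + y = −9 and 2x − y = 21.

2x + y = −9 and 2x − y = 21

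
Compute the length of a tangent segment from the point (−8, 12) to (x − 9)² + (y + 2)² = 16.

√469

Centre (9, −2), r² = 16. |PO|² = (−17)² + (14)² = 485.
Power of the point: PT² = |PO|² − r² = 469, so PT = √469.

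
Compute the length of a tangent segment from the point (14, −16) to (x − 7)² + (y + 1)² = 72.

√202

The centre is (7, −1) and r = 6√2. The square of the distance from P to the centre is 49 + 225 = 274.
Power of the point: PT² = |PO|² − r² = 202, so PT = √202.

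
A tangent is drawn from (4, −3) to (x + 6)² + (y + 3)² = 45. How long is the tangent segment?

Centre (−6, −3), r² = 45. |PO|² = (10)² + (0)² = 100.
The tangent meets the radius at right angles, so tangent² = |PO|² − r² = 100 − 45 = 55.

√55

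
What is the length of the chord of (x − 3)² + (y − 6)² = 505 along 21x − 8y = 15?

2√505

The distance from (3, 6) to the line is 0/√505, and r² = 505.
Chord = 2√(r² − d²) = 2·√(505) = 2√505.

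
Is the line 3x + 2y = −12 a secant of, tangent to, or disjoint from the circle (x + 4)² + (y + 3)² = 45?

Centre (−4, −3), r² = 45. Distance² from centre to line = (−6)²/13 = 36/13.
Since d² < r², the line cuts the circle twice.

secant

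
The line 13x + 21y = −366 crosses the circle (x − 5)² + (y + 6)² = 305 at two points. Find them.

(−12, −10) and (9, −23)

Substitute y = (−366 − 13x)/21:
610x² + 1830x − 65880 = 0  ⟹  x² + 3x − 108 = 0
x = 9 or x = −12, giving (9, −23) and (−12, −10).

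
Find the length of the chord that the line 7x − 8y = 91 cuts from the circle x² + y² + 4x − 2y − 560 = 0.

4√113

From the line, y = (−91 + 7x)/8. Substituting:
113x² − 1130x − 26103 = 0  ⟹  x² − 10x − 231 = 0
x = 21 or x = −11, giving (21, 7) and (−11, −21).
Chord length = distance between (21, 7) and (−11, −21) = √1808 = 4√113.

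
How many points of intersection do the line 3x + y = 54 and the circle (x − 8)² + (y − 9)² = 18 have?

0

Centre (8, 9), r² = 18. Distance² from centre to line = (−21)²/10 = 441/10.
Since d² > r², the line lies outside the circle.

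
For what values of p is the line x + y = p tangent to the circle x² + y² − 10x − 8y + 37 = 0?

For a tangent, require d(centre, line) = r = 2.
|1·5 + 1·4 − p| / √2 = 2
|p − (9)| = 2√2.

p = 9 ± 2√2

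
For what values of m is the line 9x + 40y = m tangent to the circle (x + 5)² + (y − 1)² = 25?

m = −210 or m = 200

Tangency holds when the distance from the centre (−5, 1) to the line equals the radius 5:
|9·(−5) + 40·1 − m| / √1681 = 5
|m − (−5)| = 5·41, so m = 200 or m = −210.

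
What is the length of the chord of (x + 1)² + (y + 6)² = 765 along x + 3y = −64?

15√10

From the line, y = (−64 − x)/3. Substituting:
10x² + 110x − 4760 = 0  ⟹  x² + 11x − 476 = 0
x = 17 or x = −28, giving (17, −27) and (−28, −12).
|(17, −27) − (−28, −12)| = √((45)² + (−15)²) = 15√10.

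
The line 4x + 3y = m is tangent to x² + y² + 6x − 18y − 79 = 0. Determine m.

m = −50 or m = 80

For a tangent, require d(centre, line) = r = 13.
|4·(−3) + 3·9 − m| / √25 = 13
|m − (15)| = 13·5, so m = 80 or m = −50.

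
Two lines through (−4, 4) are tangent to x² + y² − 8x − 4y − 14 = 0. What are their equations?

Write the tangent as mx − y + (4 − m·(−4)) = 0 and set its distance from the centre to √34:
(8m − (−2))² = 34(m² + 1)
15m² + 16m − 15 = 0, so m = 3/5 or m = −5/3.
Through (−4, 4) these give 3x − 5y = −32 and 5x + 3y = −8.

3x − 5y = −32 and 5x + 3y = −8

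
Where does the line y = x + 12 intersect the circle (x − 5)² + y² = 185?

Substitute y = x + 12:
2x² + 14x − 16 = 0  ⟹  x² + 7x − 8 = 0
x = 1 or x = −8, giving (1, 13) and (−8, 4).

(−8, 4) and (1, 13)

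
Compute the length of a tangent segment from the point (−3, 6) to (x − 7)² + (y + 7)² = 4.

√265

Centre (7, −7), r² = 4. |PO|² = (−10)² + (13)² = 269.
The tangent meets the radius at right angles, so tangent² = |PO|² − r² = 269 − 4 = 265.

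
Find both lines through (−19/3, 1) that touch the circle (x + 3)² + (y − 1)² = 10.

Let a tangent through (−19/3, 1) have slope m. Its distance from (−3, 1) must equal √10:
[m·(10/3) − (0)]² = 10(m² + 1)
m² − 9 = 0, so m = 3 or m = −3.
With m = 3: 3x − y = −20. With m = −3: 3x + y = −18.

3x − y = −20 and 3x + y = −18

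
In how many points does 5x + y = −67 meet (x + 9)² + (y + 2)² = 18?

Centre (−9, −2), r² = 18. Distance² from centre to line = (20)²/26 = 200/13.
Since d² < r², the line cuts the circle twice.

2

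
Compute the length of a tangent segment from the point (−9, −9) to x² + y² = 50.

The centre is (0, 0) and r = 5√2. The square of the distance from P to the centre is 81 + 81 = 162.
The tangent meets the radius at right angles, so tangent² = |PO|² − r² = 162 − 50 = 112.

4√7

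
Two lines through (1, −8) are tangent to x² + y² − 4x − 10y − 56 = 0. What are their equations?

6x − 7y = 62 and 7x + 6y = −41

A line y − (−8) = m(x − (1)) is tangent when its distance from (2, 5) is √85:
(1m − (13))² = 85(m² + 1)
42m² + 13m − 42 = 0, so m = 6/7 or m = −7/6.
With m = 6/7: 6x − 7y = 62. With m = −7/6: 7x + 6y = −41.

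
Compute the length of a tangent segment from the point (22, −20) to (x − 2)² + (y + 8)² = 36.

The centre is (2, −8) and r = 6. The square of the distance from P to the centre is 400 + 144 = 544.
The tangent meets the radius at right angles, so tangent² = |PO|² − r² = 544 − 36 = 508.

2√127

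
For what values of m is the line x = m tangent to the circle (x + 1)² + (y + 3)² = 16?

For a tangent, require d(centre, line) = r = 4.
|1·(−1) + 0·(−3) − m| / √1 = 4
|m − (−1)| = 4, so m = 3 or m = −5.

m = −5 or m = 3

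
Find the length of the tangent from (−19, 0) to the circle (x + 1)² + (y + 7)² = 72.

The centre is (−1, −7) and r = 6√2. The square of the distance from P to the centre is 324 + 49 = 373.
By the tangent–radius right angle, tangent length = √(|PO|² − r²) = √301.

√301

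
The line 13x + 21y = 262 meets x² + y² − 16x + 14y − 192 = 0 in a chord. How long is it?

Express y = (262 − 13x)/21 and substitute into the circle:
610x² − 17690x + 61000 = 0  ⟹  x² − 29x + 100 = 0
x = 25 or x = 4, giving (25, −3) and (4, 10).
|(25, −3) − (4, 10)| = √((21)² + (−13)²) = √610.

√610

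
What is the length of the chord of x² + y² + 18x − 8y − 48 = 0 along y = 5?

24

The distance from (−9, 4) to the line is 1, and r² = 145.
Half the chord is √(r² − d²) = √(144), so the full chord is 24.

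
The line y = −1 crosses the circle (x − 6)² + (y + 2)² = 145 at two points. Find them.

(−6, −1) and (18, −1)

Express y = −1 and substitute into the circle:
x² − 12x − 108 = 0
x = 18 or x = −6, giving (18, −1) and (−6, −1).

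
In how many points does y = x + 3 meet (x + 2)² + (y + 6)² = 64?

Substituting the line into the circle gives 2x² + 22x + 21 = 0.
Δ = 484 − 168 = 316.
Two real roots: the line is a secant.

2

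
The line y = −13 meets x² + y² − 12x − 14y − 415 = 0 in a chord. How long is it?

20

Substitute y = −13:
x² − 12x − 64 = 0
x = 16 or x = −4, giving (16, −13) and (−4, −13).
Chord length = distance between (16, −13) and (−4, −13) = √400 = 20.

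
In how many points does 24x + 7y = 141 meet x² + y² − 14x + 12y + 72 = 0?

Substituting the line into the circle gives 625x² − 9470x + 35253 = 0.
Δ = 89680900 − 88132500 = 1548400.
Two real roots: the line is a secant.

2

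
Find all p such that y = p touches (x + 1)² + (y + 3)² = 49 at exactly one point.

For a tangent, require d(centre, line) = r = 7.
|0·(−1) + 1·(−3) − p| / √1 = 7
|p − (−3)| = 7, so p = 4 or p = −10.

p = −10 or p = 4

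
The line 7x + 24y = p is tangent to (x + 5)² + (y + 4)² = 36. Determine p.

p = −281 or p = 19

For a tangent, require d(centre, line) = r = 6.
|7·(−5) + 24·(−4) − p| / √625 = 6
|p − (−131)| = 6·25, so p = 19 or p = −281.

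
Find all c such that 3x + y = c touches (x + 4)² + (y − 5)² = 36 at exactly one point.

The line touches the circle iff its distance from (−4, 5) is 6:
|3·(−4) + 1·5 − c| / √10 = 6
|c − (−7)| = 6√10.

c = −7 ± 6√10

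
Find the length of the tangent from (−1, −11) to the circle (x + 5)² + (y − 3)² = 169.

Centre (−5, 3), r² = 169. |PO|² = (4)² + (−14)² = 212.
The tangent meets the radius at right angles, so tangent² = |PO|² − r² = 212 − 169 = 43.

√43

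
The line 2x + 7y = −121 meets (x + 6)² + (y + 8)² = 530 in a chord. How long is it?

From the line, y = (−121 − 2x)/7. Substituting:
53x² + 848x − 19981 = 0  ⟹  x² + 16x − 377 = 0
x = 13 or x = −29, giving (13, −21) and (−29, −9).
|(13, −21) − (−29, −9)| = √((42)² + (−12)²) = 6√53.

6√53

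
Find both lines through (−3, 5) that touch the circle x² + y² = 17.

Write the tangent as mx − y + (5 − m·(−3)) = 0 and set its distance from the centre to √17:
[m·(3) − (−5)]² = 17(m² + 1)
4m² − 15m − 4 = 0, so m = 4 or m = −1/4.
With m = 4: 4x − y = −17. With m = −1/4: x + 4y = 17.

4x − y = −17 and x + 4y = 17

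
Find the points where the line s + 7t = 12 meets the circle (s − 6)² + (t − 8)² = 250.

Express t = (12 − s)/7 and substitute into the circle:
50s² − 500s − 8550 = 0  ⟹  s² − 10s − 171 = 0
s = 19 or s = −9, giving (19, −1) and (−9, 3).

(−9, 3) and (19, −1)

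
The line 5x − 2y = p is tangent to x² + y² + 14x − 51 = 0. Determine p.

p = −35 ± 10√29

Tangency holds when the distance from the centre (−7, 0) to the line equals the radius 10:
|5·(−7) − 2·0 − p| / √29 = 10
|p − (−35)| = 10√29.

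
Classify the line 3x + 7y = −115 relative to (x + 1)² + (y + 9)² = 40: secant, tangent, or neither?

neither

d² = (3·(−1) + 7·(−9) − (−115))²/58 = 2401/58; r² = 40.
Since d² > r², the line lies outside the circle.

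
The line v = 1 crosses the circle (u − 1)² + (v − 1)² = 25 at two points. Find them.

(−4, 1) and (6, 1)

From the line, v = 1. Substituting:
u² − 2u − 24 = 0
u = 6 or u = −4, giving (6, 1) and (−4, 1).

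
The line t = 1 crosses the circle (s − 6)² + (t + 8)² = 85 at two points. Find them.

(4, 1) and (8, 1)

Substitute t = 1:
s² − 12s + 32 = 0
s = 8 or s = 4, giving (8, 1) and (4, 1).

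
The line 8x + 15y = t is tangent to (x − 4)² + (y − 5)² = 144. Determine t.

The line touches the circle iff its distance from (4, 5) is 12:
|8·4 + 15·5 − t| / √289 = 12
|t − (107)| = 12·17, so t = 311 or t = −97.

t = −97 or t = 311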